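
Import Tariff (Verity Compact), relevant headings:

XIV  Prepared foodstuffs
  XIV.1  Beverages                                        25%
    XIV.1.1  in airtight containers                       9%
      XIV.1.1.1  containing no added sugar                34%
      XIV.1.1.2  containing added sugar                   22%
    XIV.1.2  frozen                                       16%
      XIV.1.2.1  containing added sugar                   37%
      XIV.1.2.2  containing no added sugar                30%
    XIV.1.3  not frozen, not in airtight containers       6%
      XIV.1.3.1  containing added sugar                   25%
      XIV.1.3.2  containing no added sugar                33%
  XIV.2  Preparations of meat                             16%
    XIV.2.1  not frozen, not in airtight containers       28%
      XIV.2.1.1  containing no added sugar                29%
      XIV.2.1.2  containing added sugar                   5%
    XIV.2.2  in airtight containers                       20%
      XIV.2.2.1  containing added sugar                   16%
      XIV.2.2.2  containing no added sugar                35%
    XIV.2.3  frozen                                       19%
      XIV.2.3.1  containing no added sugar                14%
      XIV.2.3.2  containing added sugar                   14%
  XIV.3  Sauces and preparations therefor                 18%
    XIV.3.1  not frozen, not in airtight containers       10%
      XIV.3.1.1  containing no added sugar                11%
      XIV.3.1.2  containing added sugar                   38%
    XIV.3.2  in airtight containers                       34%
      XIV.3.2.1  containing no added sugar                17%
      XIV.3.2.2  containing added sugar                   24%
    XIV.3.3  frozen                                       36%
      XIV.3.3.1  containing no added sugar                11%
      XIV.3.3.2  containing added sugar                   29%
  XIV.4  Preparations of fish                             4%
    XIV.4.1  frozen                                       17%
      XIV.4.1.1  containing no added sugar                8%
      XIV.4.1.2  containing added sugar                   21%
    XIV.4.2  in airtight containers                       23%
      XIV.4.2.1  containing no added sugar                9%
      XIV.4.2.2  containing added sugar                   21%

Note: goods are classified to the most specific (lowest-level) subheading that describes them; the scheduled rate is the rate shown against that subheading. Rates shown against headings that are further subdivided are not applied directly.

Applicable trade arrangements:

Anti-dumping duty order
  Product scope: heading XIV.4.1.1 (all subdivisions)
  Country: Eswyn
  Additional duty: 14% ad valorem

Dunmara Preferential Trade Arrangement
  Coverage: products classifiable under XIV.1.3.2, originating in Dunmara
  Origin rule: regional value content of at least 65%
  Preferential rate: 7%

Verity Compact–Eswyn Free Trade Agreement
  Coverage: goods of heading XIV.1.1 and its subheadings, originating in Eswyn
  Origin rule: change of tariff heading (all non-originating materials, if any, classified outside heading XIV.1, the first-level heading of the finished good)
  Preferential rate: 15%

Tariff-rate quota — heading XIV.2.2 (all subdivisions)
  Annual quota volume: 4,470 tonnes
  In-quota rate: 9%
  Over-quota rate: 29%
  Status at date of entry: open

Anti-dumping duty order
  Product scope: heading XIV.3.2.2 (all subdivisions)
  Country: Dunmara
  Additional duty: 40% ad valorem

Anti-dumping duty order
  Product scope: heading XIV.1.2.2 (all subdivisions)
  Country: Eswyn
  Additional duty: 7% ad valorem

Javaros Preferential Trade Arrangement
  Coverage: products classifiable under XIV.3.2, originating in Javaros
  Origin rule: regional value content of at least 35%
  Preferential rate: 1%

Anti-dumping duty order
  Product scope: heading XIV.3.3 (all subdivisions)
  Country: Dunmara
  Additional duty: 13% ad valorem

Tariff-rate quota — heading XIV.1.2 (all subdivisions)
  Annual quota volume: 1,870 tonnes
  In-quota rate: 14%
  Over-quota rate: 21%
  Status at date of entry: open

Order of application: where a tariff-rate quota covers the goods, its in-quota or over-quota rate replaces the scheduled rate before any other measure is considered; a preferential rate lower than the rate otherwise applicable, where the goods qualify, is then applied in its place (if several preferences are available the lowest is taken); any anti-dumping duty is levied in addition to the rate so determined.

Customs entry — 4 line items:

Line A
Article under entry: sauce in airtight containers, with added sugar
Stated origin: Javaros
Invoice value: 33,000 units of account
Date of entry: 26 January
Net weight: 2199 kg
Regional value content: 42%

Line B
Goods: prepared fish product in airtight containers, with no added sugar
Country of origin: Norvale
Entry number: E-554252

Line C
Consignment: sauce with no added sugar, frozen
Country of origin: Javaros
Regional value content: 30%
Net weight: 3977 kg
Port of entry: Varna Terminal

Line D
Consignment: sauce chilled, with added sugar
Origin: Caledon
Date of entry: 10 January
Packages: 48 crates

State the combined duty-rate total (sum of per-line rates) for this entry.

59%

Line A: sauce → XIV.3; in airtight containers → XIV.3.2; with added sugar → XIV.3.2.2. Scheduled 24%. Javaros agreement on XIV.3.2: RVC ≥ 35% → 1% available; preferential 1%. → 1%.
Line B: prepared fish product → XIV.4; in airtight containers → XIV.4.2; with no added sugar → XIV.4.2.1. Scheduled 9%. No special measure applies. → 9%.
Line C: sauce → XIV.3; frozen → XIV.3.3; with no added sugar → XIV.3.3.1. Scheduled 11%. Javaros agreement on XIV.3.2: XIV.3.3.1 not covered. → 11%.
Line D: sauce → XIV.3; chilled → XIV.3.1; with added sugar → XIV.3.1.2. Scheduled 38%. No special measure applies. → 38%.
Sum: 1% + 9% + 11% + 38% = 59%.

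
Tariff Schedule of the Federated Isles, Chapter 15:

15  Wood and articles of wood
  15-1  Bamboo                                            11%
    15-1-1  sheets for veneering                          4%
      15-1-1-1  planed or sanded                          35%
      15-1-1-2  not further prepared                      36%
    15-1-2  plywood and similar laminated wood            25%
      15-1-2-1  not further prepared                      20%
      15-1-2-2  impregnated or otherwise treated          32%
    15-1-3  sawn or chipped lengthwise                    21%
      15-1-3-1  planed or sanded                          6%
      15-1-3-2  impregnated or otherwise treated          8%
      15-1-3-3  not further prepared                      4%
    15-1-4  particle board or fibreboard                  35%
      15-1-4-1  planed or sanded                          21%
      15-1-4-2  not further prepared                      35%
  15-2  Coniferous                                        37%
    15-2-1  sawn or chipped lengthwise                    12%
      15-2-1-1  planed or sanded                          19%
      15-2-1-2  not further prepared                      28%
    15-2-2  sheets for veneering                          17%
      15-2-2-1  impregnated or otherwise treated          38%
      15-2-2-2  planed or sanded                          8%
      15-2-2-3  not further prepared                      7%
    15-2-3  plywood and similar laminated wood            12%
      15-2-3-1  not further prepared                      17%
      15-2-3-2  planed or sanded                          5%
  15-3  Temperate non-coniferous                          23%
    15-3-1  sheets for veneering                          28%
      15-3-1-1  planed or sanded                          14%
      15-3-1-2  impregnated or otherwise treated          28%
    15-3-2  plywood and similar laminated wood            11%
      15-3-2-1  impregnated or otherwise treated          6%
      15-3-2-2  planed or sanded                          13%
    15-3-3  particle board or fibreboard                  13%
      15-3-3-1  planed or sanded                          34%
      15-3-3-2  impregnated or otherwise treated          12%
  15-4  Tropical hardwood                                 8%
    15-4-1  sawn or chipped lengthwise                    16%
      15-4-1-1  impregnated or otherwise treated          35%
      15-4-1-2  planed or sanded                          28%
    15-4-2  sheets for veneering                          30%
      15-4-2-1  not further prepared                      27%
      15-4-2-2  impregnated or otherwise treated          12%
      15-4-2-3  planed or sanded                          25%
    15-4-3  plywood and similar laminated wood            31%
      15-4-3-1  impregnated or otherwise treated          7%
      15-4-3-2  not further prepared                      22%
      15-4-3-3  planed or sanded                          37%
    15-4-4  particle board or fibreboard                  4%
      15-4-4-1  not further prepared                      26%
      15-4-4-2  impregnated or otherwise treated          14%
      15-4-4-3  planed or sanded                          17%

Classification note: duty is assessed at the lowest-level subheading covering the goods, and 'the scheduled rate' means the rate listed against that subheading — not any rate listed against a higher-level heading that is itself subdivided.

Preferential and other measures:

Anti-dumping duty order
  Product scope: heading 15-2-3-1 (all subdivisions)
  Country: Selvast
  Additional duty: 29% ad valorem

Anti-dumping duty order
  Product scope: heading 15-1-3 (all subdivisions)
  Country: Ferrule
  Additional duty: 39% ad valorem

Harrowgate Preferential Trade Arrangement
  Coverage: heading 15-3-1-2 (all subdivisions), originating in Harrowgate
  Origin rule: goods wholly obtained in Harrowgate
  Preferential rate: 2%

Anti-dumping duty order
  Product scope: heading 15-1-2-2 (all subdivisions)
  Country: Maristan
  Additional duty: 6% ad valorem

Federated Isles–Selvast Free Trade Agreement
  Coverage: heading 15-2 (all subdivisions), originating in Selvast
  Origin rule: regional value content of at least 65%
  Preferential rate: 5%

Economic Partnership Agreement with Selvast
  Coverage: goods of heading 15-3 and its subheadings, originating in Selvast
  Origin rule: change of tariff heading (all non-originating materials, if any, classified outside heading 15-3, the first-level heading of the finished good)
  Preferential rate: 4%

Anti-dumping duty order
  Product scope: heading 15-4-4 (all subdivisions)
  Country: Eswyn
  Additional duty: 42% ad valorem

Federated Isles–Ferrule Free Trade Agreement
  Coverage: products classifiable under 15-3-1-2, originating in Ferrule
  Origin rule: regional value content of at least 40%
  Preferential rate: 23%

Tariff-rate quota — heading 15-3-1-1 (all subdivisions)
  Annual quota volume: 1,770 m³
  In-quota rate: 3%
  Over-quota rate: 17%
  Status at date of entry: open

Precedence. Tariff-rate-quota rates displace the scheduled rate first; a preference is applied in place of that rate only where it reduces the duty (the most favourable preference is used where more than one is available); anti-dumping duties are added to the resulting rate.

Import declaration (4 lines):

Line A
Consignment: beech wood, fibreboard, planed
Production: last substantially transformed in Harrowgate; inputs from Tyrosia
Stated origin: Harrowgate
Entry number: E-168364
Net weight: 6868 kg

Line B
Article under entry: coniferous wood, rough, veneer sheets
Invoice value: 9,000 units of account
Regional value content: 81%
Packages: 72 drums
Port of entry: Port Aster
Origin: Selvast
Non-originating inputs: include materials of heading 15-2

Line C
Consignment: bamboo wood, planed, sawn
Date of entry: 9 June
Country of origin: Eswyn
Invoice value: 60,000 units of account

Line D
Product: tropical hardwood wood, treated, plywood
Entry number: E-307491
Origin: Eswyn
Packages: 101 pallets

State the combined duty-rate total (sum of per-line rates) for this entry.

Line A: beech → 15-3; fibreboard → 15-3-3; planed → 15-3-3-1. Scheduled 34%. Harrowgate agreement on 15-3-1-2: 15-3-3-1 not covered. → 34%.
Line B: coniferous → 15-2; veneer sheets → 15-2-2; rough → 15-2-2-3. Scheduled 7%. Selvast agreement on 15-2: RVC ≥ 65% → 5% available; Selvast agreement on 15-3: 15-2-2-3 not covered; preferential 5%. → 5%.
Line C: bamboo → 15-1; sawn → 15-1-3; planed → 15-1-3-1. Scheduled 6%. No special measure applies. → 6%.
Line D: tropical hardwood → 15-4; plywood → 15-4-3; treated → 15-4-3-1. Scheduled 7%. No special measure applies. → 7%.
Sum: 34% + 5% + 6% + 7% = 52%.

52%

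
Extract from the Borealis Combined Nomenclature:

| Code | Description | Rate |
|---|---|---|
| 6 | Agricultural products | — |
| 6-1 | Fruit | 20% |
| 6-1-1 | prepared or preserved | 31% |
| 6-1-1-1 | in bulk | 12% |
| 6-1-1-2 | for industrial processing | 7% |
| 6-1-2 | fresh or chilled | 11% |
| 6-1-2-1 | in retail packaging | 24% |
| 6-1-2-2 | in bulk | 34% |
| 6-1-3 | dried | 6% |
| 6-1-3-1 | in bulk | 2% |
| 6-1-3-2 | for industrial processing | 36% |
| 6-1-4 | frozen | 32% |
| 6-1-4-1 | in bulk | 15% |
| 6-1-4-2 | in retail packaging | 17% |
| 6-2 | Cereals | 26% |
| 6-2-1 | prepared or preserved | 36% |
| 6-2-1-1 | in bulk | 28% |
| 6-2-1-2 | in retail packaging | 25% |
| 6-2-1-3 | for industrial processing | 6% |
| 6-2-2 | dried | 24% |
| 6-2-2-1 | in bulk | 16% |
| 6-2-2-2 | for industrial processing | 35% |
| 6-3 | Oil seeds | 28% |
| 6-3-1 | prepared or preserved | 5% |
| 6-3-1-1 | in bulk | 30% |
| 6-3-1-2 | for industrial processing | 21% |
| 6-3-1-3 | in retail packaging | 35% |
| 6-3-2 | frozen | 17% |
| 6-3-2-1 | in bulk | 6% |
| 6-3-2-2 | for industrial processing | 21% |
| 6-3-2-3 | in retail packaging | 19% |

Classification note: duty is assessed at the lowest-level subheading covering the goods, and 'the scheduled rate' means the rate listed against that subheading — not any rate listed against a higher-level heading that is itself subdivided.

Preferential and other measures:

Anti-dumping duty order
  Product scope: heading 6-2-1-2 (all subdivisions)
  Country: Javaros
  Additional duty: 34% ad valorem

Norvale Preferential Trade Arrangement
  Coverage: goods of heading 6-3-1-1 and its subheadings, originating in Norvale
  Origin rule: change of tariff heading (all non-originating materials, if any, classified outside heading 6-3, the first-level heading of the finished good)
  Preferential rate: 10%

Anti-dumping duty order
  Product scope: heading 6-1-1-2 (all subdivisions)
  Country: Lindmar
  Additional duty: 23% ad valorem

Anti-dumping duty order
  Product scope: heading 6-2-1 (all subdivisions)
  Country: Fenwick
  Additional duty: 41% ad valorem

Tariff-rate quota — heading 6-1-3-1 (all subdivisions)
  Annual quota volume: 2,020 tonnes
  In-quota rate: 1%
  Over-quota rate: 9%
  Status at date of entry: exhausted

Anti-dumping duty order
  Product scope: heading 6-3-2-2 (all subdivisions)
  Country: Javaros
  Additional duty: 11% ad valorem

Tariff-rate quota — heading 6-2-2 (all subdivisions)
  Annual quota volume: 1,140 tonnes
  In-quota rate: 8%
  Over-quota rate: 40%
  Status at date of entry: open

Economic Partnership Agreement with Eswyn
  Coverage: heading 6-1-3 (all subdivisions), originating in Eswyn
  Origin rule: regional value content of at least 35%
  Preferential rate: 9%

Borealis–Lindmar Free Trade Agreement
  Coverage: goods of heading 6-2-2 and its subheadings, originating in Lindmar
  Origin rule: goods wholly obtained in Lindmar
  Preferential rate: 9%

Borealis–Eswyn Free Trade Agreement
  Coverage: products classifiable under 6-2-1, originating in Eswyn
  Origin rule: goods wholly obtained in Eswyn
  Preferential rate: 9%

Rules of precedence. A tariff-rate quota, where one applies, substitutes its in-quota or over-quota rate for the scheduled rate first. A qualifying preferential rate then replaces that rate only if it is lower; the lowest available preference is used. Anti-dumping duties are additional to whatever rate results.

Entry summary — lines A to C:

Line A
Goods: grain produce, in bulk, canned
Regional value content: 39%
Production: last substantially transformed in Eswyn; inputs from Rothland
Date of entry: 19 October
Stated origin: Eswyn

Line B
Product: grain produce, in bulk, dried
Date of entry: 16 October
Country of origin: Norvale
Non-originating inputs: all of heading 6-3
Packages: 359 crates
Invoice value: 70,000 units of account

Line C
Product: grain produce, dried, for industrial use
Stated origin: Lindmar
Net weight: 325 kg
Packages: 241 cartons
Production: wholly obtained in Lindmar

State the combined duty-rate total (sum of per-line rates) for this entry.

44%

Line A: grain → 6-2; canned → 6-2-1; in bulk → 6-2-1-1. Scheduled 28%. Eswyn agreement on 6-1-3: 6-2-1-1 not covered; Eswyn agreement on 6-2-1: not wholly obtained. → 28%.
Line B: grain → 6-2; dried → 6-2-2; in bulk → 6-2-2-1. Scheduled 16%. quota on 6-2-2 open → in-quota 8%; Norvale agreement on 6-3-1-1: 6-2-2-1 not covered. → 8%.
Line C: grain → 6-2; dried → 6-2-2; for industrial use → 6-2-2-2. Scheduled 35%. quota on 6-2-2 open → in-quota 8%; Lindmar agreement on 6-2-2: wholly obtained → 9% available; preference 9% not lower than 8% → no reduction. → 8%.
Sum: 28% + 8% + 8% = 44%.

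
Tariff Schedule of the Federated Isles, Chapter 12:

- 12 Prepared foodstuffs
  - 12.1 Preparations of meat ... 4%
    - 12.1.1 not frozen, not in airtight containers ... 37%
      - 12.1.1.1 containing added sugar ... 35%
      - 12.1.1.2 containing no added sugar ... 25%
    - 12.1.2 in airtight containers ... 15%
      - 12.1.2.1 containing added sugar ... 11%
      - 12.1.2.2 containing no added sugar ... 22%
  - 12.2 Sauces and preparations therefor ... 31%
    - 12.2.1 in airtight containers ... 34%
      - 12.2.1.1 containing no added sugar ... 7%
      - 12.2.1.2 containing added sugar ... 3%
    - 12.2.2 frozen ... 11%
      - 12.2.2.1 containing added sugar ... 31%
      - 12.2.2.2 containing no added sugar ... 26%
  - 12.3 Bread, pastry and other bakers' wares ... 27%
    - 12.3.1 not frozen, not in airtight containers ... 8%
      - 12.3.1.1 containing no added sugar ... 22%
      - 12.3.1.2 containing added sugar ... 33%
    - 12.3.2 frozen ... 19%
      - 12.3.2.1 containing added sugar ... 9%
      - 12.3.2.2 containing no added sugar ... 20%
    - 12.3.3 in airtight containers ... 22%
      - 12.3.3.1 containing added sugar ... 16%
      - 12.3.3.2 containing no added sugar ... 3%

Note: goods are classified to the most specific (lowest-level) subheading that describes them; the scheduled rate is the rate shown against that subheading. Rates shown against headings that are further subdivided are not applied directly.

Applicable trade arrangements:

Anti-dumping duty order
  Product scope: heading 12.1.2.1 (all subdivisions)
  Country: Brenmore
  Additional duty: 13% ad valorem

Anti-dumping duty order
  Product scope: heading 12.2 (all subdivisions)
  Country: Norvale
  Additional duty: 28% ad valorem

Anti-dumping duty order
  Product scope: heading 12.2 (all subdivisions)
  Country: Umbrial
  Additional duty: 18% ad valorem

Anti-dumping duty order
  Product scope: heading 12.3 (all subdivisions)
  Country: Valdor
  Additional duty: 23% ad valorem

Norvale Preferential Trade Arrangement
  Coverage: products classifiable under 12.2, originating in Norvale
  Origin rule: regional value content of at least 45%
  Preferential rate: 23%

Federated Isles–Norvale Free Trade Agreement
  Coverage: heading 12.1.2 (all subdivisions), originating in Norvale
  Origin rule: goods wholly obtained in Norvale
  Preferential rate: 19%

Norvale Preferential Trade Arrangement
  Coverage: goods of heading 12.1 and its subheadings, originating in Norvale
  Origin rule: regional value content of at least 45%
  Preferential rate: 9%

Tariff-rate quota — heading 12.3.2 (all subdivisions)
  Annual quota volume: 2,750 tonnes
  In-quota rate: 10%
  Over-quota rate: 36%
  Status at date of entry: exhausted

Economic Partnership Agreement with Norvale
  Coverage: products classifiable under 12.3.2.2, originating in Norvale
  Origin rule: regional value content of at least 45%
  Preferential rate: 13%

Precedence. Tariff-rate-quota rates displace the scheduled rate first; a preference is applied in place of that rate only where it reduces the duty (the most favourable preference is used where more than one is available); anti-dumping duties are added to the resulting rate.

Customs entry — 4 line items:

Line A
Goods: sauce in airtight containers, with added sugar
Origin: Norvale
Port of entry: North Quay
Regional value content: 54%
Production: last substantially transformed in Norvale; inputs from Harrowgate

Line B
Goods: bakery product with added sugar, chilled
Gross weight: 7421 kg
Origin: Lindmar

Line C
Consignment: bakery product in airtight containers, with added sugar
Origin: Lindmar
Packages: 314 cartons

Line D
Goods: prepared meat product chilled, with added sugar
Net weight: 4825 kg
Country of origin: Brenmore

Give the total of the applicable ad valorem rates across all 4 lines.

115%

Line A: sauce → 12.2; in airtight containers → 12.2.1; with added sugar → 12.2.1.2. Scheduled 3%. Norvale agreement on 12.2: RVC ≥ 45% → 23% available; Norvale agreement on 12.1.2: 12.2.1.2 not covered; Norvale agreement on 12.1: 12.2.1.2 not covered; Norvale agreement on 12.3.2.2: 12.2.1.2 not covered; preference 23% not lower than 3% → no reduction; anti-dumping (Norvale, 12.2): +28%; total 3% + 28% = 31%. → 31%.
Line B: bakery product → 12.3; chilled → 12.3.1; with added sugar → 12.3.1.2. Scheduled 33%. No special measure applies. → 33%.
Line C: bakery product → 12.3; in airtight containers → 12.3.3; with added sugar → 12.3.3.1. Scheduled 16%. No special measure applies. → 16%.
Line D: prepared meat product → 12.1; chilled → 12.1.1; with added sugar → 12.1.1.1. Scheduled 35%. No special measure applies. → 35%.
Sum: 31% + 33% + 16% + 35% = 115%.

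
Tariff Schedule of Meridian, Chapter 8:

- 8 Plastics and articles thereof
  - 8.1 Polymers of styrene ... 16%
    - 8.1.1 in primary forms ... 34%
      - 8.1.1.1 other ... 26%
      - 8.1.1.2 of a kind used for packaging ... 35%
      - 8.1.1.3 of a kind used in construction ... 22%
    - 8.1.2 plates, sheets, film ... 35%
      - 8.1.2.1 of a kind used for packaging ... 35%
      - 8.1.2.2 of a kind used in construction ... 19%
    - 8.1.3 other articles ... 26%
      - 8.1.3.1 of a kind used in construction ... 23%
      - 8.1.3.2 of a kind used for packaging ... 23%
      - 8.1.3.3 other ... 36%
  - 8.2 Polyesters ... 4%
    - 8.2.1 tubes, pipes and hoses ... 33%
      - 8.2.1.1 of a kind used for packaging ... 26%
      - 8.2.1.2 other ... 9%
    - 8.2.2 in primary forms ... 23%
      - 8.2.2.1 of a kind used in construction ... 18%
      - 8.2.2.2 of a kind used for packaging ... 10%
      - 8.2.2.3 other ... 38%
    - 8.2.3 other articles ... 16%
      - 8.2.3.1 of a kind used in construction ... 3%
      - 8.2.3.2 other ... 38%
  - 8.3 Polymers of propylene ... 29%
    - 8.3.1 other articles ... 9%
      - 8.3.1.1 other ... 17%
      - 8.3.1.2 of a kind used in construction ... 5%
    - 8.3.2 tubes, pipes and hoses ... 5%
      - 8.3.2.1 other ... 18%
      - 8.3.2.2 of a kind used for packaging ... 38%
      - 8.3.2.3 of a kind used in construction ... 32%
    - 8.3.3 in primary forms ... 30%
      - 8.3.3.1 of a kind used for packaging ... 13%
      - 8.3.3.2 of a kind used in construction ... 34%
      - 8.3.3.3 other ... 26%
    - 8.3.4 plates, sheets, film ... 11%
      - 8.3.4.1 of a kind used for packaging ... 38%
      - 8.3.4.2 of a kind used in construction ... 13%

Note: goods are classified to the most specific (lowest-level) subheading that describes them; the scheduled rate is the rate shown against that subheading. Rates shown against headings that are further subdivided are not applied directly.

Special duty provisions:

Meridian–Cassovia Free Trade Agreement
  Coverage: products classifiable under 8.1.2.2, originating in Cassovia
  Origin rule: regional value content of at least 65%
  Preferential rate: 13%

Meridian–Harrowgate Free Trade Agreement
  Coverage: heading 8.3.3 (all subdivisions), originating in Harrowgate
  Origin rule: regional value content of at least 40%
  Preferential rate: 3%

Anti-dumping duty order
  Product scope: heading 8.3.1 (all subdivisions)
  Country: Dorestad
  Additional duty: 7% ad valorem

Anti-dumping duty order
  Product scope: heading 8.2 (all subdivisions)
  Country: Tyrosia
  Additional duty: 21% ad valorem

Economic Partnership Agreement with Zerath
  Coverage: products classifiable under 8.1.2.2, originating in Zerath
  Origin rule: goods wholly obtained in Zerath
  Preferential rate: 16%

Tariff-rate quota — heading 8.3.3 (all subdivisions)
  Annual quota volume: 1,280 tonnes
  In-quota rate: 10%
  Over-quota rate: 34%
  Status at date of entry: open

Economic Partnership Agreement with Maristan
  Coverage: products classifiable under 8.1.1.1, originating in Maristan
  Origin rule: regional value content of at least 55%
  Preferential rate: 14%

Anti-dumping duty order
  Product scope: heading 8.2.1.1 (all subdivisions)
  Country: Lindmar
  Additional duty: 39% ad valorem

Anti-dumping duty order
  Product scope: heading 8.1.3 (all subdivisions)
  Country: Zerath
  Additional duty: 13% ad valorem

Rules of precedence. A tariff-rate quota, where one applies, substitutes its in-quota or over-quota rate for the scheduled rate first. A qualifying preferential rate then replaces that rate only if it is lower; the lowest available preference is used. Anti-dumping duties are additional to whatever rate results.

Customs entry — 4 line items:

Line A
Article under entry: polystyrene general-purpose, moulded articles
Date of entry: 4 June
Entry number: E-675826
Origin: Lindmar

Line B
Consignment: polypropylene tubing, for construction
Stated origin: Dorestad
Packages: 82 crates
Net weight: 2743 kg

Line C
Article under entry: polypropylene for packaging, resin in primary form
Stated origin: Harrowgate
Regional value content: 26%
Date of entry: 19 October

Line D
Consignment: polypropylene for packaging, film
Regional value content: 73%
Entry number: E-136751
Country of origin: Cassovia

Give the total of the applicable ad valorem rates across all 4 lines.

116%

Line A: polystyrene → 8.1; moulded articles → 8.1.3; general-purpose → 8.1.3.3. Scheduled 36%. No special measure applies. → 36%.
Line B: polypropylene → 8.3; tubing → 8.3.2; for construction → 8.3.2.3. Scheduled 32%. No special measure applies. → 32%.
Line C: polypropylene → 8.3; resin in primary form → 8.3.3; for packaging → 8.3.3.1. Scheduled 13%. quota on 8.3.3 open → in-quota 10%; Harrowgate agreement on 8.3.3: RVC < 40%. → 10%.
Line D: polypropylene → 8.3; film → 8.3.4; for packaging → 8.3.4.1. Scheduled 38%. Cassovia agreement on 8.1.2.2: 8.3.4.1 not covered. → 38%.
Sum: 36% + 32% + 10% + 38% = 116%.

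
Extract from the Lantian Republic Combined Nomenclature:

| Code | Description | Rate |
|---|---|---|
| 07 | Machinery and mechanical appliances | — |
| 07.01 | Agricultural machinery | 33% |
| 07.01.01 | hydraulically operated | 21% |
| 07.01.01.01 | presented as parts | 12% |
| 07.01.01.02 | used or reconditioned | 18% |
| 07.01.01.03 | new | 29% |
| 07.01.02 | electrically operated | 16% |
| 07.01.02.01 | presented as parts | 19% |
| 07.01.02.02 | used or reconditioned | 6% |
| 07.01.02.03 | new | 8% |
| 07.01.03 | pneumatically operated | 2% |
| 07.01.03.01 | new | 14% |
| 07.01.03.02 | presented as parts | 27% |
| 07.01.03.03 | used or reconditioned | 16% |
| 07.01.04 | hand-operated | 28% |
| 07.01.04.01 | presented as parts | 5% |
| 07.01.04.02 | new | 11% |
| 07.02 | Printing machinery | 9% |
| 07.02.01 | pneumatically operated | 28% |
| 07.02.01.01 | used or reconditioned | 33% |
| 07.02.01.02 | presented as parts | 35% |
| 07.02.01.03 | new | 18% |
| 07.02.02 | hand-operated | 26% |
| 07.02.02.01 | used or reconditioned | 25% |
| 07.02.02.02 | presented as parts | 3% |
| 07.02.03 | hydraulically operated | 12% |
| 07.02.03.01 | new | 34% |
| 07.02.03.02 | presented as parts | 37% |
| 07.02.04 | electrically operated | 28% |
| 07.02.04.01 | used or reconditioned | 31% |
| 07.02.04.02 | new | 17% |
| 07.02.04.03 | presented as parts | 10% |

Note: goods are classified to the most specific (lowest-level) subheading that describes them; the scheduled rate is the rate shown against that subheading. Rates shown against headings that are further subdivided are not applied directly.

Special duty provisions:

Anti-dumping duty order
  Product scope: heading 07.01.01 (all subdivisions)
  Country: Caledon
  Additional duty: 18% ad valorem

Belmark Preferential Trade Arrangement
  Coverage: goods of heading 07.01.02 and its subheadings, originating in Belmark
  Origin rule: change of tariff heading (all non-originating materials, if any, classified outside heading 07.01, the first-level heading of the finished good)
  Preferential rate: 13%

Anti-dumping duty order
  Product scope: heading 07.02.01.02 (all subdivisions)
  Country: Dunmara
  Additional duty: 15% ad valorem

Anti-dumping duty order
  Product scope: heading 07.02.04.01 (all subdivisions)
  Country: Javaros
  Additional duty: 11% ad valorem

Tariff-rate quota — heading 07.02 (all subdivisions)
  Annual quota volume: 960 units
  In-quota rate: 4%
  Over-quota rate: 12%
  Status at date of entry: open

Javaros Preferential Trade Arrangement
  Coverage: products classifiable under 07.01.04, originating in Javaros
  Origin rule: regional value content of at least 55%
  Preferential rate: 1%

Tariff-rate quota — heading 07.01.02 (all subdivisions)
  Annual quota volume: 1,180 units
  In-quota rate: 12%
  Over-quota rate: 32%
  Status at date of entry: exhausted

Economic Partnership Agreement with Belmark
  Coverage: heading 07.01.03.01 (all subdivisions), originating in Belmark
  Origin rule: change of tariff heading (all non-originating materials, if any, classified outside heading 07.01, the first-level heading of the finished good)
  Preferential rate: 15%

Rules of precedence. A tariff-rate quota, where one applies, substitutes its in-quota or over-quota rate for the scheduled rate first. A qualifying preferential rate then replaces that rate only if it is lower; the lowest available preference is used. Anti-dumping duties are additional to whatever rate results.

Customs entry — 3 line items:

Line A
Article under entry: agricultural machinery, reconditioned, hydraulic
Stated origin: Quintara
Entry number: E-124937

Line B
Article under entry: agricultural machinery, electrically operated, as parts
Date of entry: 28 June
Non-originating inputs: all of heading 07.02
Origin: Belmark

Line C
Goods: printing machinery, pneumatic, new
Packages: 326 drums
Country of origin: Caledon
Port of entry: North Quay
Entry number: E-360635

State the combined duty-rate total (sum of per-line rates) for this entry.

Line A: agricultural → 07.01; hydraulic → 07.01.01; reconditioned → 07.01.01.02. Scheduled 18%. No special measure applies. → 18%.
Line B: agricultural → 07.01; electrically operated → 07.01.02; as parts → 07.01.02.01. Scheduled 19%. quota on 07.01.02 exhausted → over-quota 32%; Belmark agreement on 07.01.02: CTH met → 13% available; Belmark agreement on 07.01.03.01: 07.01.02.01 not covered; preferential 13%. → 13%.
Line C: printing → 07.02; pneumatic → 07.02.01; new → 07.02.01.03. Scheduled 18%. quota on 07.02 open → in-quota 4%. → 4%.
Sum: 18% + 13% + 4% = 35%.

35%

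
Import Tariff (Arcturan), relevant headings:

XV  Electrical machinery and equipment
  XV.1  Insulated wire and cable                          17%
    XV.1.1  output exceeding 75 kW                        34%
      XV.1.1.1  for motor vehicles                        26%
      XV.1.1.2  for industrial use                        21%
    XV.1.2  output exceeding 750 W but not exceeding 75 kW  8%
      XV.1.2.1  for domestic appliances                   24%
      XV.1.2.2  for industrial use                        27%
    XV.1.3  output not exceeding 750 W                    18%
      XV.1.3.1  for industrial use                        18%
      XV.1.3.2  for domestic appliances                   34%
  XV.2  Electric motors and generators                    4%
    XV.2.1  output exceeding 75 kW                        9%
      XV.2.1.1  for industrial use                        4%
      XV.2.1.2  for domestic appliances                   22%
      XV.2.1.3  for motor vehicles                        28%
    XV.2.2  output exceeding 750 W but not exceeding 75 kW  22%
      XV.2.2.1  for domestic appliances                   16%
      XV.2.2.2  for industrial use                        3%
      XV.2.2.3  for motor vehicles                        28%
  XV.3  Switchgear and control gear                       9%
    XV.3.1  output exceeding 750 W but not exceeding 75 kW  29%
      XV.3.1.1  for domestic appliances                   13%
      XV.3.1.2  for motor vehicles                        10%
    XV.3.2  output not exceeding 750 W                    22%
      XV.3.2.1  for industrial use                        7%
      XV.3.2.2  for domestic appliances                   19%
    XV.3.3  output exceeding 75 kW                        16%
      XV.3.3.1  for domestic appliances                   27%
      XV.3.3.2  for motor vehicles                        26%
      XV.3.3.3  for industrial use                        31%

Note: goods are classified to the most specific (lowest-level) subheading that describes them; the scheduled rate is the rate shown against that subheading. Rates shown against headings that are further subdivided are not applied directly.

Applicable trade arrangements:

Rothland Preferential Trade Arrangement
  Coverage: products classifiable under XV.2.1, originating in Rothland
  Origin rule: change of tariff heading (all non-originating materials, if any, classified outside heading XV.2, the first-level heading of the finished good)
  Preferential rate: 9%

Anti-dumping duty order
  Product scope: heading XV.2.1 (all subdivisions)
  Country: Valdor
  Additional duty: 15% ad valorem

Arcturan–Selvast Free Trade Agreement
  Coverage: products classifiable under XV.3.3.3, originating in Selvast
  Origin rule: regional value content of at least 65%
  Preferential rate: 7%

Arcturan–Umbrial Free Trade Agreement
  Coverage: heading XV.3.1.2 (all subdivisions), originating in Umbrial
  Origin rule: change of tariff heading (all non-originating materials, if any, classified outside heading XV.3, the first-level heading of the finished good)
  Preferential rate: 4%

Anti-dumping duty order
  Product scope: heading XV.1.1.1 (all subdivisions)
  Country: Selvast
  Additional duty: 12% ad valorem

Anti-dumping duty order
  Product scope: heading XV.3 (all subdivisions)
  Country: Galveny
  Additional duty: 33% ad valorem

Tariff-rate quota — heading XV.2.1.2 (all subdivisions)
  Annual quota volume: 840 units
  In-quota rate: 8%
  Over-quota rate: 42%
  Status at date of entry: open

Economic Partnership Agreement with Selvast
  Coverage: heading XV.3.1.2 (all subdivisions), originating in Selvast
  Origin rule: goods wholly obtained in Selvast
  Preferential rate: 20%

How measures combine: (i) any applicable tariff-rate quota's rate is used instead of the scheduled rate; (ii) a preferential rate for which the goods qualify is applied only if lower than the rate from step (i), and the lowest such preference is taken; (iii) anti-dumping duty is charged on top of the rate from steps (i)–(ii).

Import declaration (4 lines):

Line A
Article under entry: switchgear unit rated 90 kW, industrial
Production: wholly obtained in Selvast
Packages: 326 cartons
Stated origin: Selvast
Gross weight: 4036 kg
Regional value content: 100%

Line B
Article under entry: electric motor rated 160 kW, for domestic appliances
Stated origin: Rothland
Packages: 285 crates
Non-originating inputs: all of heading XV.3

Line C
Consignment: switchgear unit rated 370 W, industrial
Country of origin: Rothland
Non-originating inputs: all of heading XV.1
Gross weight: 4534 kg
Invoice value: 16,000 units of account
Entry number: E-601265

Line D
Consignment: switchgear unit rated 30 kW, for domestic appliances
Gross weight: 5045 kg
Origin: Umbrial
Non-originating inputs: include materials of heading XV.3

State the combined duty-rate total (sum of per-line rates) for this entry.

Line A: switchgear unit → XV.3; rated 90 kW → XV.3.3; industrial → XV.3.3.3. Scheduled 31%. Selvast agreement on XV.3.3.3: RVC ≥ 65% → 7% available; Selvast agreement on XV.3.1.2: XV.3.3.3 not covered; preferential 7%. → 7%.
Line B: electric motor → XV.2; rated 160 kW → XV.2.1; for domestic appliances → XV.2.1.2. Scheduled 22%. quota on XV.2.1.2 open → in-quota 8%; Rothland agreement on XV.2.1: CTH met → 9% available; preference 9% not lower than 8% → no reduction. → 8%.
Line C: switchgear unit → XV.3; rated 370 W → XV.3.2; industrial → XV.3.2.1. Scheduled 7%. Rothland agreement on XV.2.1: XV.3.2.1 not covered. → 7%.
Line D: switchgear unit → XV.3; rated 30 kW → XV.3.1; for domestic appliances → XV.3.1.1. Scheduled 13%. Umbrial agreement on XV.3.1.2: XV.3.1.1 not covered. → 13%.
Sum: 7% + 8% + 7% + 13% = 35%.

35%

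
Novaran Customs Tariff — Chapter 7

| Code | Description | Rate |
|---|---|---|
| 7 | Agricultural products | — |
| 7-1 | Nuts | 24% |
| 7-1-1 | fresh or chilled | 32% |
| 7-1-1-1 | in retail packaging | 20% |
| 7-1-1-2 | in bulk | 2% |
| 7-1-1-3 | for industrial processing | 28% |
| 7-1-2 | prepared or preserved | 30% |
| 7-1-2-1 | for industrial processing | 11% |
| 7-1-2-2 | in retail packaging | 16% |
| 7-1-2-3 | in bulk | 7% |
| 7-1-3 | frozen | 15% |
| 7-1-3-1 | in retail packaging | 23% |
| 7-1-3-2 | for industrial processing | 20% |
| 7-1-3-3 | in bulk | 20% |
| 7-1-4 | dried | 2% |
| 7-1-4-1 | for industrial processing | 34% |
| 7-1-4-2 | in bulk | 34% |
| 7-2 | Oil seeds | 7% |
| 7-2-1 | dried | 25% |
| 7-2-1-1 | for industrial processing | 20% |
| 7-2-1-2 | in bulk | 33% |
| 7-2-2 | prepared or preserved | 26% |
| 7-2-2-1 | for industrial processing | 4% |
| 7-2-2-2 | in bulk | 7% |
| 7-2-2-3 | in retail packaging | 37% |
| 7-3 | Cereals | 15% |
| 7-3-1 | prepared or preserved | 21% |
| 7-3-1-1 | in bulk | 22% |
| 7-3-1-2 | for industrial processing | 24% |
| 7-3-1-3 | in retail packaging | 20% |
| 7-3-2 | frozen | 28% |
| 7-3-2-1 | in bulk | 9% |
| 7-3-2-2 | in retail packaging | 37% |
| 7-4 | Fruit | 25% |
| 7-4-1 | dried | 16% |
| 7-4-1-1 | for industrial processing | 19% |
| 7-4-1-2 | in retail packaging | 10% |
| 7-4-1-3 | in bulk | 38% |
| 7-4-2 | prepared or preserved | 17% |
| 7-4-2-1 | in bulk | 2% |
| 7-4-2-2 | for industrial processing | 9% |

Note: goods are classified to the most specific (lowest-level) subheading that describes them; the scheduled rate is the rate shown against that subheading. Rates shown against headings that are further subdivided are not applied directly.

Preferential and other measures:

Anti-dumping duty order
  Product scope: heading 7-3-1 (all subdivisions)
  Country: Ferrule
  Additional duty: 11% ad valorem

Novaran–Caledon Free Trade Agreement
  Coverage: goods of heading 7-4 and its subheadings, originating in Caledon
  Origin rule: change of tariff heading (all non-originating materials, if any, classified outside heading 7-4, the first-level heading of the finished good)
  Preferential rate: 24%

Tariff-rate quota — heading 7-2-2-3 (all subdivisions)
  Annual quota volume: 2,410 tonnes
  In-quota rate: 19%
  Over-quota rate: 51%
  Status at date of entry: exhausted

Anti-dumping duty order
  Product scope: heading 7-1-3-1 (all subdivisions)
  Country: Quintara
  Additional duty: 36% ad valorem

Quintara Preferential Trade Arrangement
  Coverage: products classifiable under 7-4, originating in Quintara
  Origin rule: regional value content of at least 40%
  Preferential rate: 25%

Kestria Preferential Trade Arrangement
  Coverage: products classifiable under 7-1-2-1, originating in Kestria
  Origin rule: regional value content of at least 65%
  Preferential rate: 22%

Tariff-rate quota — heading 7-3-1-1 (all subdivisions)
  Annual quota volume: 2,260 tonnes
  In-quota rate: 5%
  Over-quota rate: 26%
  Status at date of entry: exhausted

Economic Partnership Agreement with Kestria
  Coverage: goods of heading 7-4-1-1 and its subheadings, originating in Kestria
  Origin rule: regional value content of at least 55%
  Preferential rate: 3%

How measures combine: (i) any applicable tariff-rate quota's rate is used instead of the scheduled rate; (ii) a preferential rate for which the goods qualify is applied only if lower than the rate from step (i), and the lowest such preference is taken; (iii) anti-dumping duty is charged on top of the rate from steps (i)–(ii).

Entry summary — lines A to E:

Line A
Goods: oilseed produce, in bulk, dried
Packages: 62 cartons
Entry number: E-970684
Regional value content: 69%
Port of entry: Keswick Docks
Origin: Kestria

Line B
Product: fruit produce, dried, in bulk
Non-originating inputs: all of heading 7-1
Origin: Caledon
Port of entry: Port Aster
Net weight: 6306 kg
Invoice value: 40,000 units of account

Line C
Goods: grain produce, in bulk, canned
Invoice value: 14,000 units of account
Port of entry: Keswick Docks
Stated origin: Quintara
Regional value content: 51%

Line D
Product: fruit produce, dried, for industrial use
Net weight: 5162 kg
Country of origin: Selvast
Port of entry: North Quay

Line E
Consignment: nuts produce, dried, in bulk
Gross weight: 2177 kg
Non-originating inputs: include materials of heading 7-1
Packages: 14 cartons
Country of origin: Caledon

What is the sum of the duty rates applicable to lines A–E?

Line A: oilseed → 7-2; dried → 7-2-1; in bulk → 7-2-1-2. Scheduled 33%. Kestria agreement on 7-1-2-1: 7-2-1-2 not covered; Kestria agreement on 7-4-1-1: 7-2-1-2 not covered. → 33%.
Line B: fruit → 7-4; dried → 7-4-1; in bulk → 7-4-1-3. Scheduled 38%. Caledon agreement on 7-4: CTH met → 24% available; preferential 24%. → 24%.
Line C: grain → 7-3; canned → 7-3-1; in bulk → 7-3-1-1. Scheduled 22%. quota on 7-3-1-1 exhausted → over-quota 26%; Quintara agreement on 7-4: 7-3-1-1 not covered. → 26%.
Line D: fruit → 7-4; dried → 7-4-1; for industrial use → 7-4-1-1. Scheduled 19%. No special measure applies. → 19%.
Line E: nuts → 7-1; dried → 7-1-4; in bulk → 7-1-4-2. Scheduled 34%. Caledon agreement on 7-4: 7-1-4-2 not covered. → 34%.
Sum: 33% + 24% + 26% + 19% + 34% = 136%.

136%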